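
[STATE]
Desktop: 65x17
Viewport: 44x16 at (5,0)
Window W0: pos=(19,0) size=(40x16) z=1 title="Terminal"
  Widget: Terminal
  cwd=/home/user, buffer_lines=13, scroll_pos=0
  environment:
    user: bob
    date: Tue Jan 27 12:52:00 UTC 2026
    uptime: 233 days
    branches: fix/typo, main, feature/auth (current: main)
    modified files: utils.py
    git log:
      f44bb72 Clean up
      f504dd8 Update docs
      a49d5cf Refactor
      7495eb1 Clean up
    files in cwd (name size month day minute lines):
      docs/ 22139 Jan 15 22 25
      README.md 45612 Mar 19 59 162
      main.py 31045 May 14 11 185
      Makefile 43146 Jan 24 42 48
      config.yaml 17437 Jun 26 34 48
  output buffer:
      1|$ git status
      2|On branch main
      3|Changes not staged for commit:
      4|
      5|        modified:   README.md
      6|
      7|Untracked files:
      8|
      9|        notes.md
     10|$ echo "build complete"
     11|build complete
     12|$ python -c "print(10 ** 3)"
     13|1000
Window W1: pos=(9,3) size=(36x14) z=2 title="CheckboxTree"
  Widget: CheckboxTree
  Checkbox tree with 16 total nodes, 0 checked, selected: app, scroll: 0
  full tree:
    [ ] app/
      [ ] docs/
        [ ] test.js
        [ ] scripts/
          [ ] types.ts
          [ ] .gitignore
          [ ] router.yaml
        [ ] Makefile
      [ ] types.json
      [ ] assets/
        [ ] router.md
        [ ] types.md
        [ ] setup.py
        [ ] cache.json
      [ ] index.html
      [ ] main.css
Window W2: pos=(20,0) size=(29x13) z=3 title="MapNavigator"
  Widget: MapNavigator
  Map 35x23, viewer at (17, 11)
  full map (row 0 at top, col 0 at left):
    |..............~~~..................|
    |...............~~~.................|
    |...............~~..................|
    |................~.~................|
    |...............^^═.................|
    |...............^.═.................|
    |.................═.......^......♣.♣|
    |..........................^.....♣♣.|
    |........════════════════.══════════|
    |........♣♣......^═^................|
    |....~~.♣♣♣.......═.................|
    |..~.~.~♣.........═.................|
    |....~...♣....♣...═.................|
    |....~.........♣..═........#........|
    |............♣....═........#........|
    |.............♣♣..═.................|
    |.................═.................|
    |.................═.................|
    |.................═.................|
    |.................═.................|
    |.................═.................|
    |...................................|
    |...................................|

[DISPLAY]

              ┏┏━━━━━━━━━━━━━━━━━━━━━━━━━━━┓
              ┃┃ MapNavigator              ┃
              ┠┠───────────────────────────┨
    ┏━━━━━━━━━━┃......................^....┃
    ┃ CheckboxT┃....════════════════.══════┃
    ┠──────────┃....♣♣......^═^............┃
    ┃>[ ] app/ ┃~~.♣♣♣.......═.............┃
    ┃   [ ] doc┃~.~♣.........@.............┃
    ┃     [ ] t┃~...♣....♣...═.............┃
    ┃     [ ] s┃~.........♣..═........#....┃
    ┃       [ ]┃........♣....═........#....┃
    ┃       [ ]┃.........♣♣..═.............┃
    ┃       [ ]┗━━━━━━━━━━━━━━━━━━━━━━━━━━━┛
    ┃     [ ] Makefile                 ┃    
    ┃   [ ] types.json                 ┃3)" 
    ┃   [ ] assets/                    ┃━━━━


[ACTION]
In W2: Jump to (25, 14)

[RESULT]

              ┏┏━━━━━━━━━━━━━━━━━━━━━━━━━━━┓
              ┃┃ MapNavigator              ┃
              ┠┠───────────────────────────┨
    ┏━━━━━━━━━━┃.....═.................    ┃
    ┃ CheckboxT┃.....═.................    ┃
    ┠──────────┃.♣...═.................    ┃
    ┃>[ ] app/ ┃..♣..═........#........    ┃
    ┃   [ ] doc┃♣....═.......@#........    ┃
    ┃     [ ] t┃.♣♣..═.................    ┃
    ┃     [ ] s┃.....═.................    ┃
    ┃       [ ]┃.....═.................    ┃
    ┃       [ ]┃.....═.................    ┃
    ┃       [ ]┗━━━━━━━━━━━━━━━━━━━━━━━━━━━┛
    ┃     [ ] Makefile                 ┃    
    ┃   [ ] types.json                 ┃3)" 
    ┃   [ ] assets/                    ┃━━━━


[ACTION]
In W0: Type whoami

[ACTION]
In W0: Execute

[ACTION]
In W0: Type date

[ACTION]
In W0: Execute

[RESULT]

              ┏┏━━━━━━━━━━━━━━━━━━━━━━━━━━━┓
              ┃┃ MapNavigator              ┃
              ┠┠───────────────────────────┨
    ┏━━━━━━━━━━┃.....═.................    ┃
    ┃ CheckboxT┃.....═.................    ┃
    ┠──────────┃.♣...═.................    ┃
    ┃>[ ] app/ ┃..♣..═........#........    ┃
    ┃   [ ] doc┃♣....═.......@#........    ┃
    ┃     [ ] t┃.♣♣..═.................    ┃
    ┃     [ ] s┃.....═.................    ┃
    ┃       [ ]┃.....═.................    ┃
    ┃       [ ]┃.....═.................    ┃
    ┃       [ ]┗━━━━━━━━━━━━━━━━━━━━━━━━━━━┛
    ┃     [ ] Makefile                 ┃026 
    ┃   [ ] types.json                 ┃    
    ┃   [ ] assets/                    ┃━━━━


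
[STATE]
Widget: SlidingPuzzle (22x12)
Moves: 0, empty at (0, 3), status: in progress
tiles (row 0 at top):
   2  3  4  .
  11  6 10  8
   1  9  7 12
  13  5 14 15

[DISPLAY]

┌────┬────┬────┬────┐ 
│  2 │  3 │  4 │    │ 
├────┼────┼────┼────┤ 
│ 11 │  6 │ 10 │  8 │ 
├────┼────┼────┼────┤ 
│  1 │  9 │  7 │ 12 │ 
├────┼────┼────┼────┤ 
│ 13 │  5 │ 14 │ 15 │ 
└────┴────┴────┴────┘ 
Moves: 0              
                      
                      


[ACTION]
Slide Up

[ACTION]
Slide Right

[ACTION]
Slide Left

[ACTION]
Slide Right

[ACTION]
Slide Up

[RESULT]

┌────┬────┬────┬────┐ 
│  2 │  3 │  4 │  8 │ 
├────┼────┼────┼────┤ 
│ 11 │  6 │  7 │ 10 │ 
├────┼────┼────┼────┤ 
│  1 │  9 │    │ 12 │ 
├────┼────┼────┼────┤ 
│ 13 │  5 │ 14 │ 15 │ 
└────┴────┴────┴────┘ 
Moves: 5              
                      
                      


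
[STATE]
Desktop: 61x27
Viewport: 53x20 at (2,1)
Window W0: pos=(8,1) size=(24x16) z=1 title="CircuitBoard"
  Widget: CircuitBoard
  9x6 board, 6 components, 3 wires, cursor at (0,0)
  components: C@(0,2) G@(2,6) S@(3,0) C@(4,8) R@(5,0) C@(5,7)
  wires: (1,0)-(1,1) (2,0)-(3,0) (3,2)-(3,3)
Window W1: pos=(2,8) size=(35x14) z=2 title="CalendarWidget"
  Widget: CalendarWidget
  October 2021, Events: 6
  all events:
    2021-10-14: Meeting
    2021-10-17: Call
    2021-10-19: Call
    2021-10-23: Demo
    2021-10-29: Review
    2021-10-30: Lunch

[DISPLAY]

      ┏━━━━━━━━━━━━━━━━━━━━━━┓                       
      ┃ CircuitBoard         ┃                       
      ┠──────────────────────┨                       
      ┃   0 1 2 3 4 5 6 7 8  ┃                       
      ┃0  [.]      C         ┃                       
      ┃                      ┃                       
      ┃1   · ─ ·             ┃                       
┏━━━━━━━━━━━━━━━━━━━━━━━━━━━━━━━━━┓                  
┃ CalendarWidget                  ┃                  
┠─────────────────────────────────┨                  
┃           October 2021          ┃                  
┃Mo Tu We Th Fr Sa Su             ┃                  
┃             1  2  3             ┃                  
┃ 4  5  6  7  8  9 10             ┃                  
┃11 12 13 14* 15 16 17*           ┃                  
┃18 19* 20 21 22 23* 24           ┃                  
┃25 26 27 28 29* 30* 31           ┃                  
┃                                 ┃                  
┃                                 ┃                  
┃                                 ┃                  


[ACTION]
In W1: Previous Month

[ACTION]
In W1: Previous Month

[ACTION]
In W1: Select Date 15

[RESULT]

      ┏━━━━━━━━━━━━━━━━━━━━━━┓                       
      ┃ CircuitBoard         ┃                       
      ┠──────────────────────┨                       
      ┃   0 1 2 3 4 5 6 7 8  ┃                       
      ┃0  [.]      C         ┃                       
      ┃                      ┃                       
      ┃1   · ─ ·             ┃                       
┏━━━━━━━━━━━━━━━━━━━━━━━━━━━━━━━━━┓                  
┃ CalendarWidget                  ┃                  
┠─────────────────────────────────┨                  
┃           August 2021           ┃                  
┃Mo Tu We Th Fr Sa Su             ┃                  
┃                   1             ┃                  
┃ 2  3  4  5  6  7  8             ┃                  
┃ 9 10 11 12 13 14 [15]           ┃                  
┃16 17 18 19 20 21 22             ┃                  
┃23 24 25 26 27 28 29             ┃                  
┃30 31                            ┃                  
┃                                 ┃                  
┃                                 ┃                  


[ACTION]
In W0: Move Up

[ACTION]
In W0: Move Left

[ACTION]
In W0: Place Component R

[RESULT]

      ┏━━━━━━━━━━━━━━━━━━━━━━┓                       
      ┃ CircuitBoard         ┃                       
      ┠──────────────────────┨                       
      ┃   0 1 2 3 4 5 6 7 8  ┃                       
      ┃0  [R]      C         ┃                       
      ┃                      ┃                       
      ┃1   · ─ ·             ┃                       
┏━━━━━━━━━━━━━━━━━━━━━━━━━━━━━━━━━┓                  
┃ CalendarWidget                  ┃                  
┠─────────────────────────────────┨                  
┃           August 2021           ┃                  
┃Mo Tu We Th Fr Sa Su             ┃                  
┃                   1             ┃                  
┃ 2  3  4  5  6  7  8             ┃                  
┃ 9 10 11 12 13 14 [15]           ┃                  
┃16 17 18 19 20 21 22             ┃                  
┃23 24 25 26 27 28 29             ┃                  
┃30 31                            ┃                  
┃                                 ┃                  
┃                                 ┃                  


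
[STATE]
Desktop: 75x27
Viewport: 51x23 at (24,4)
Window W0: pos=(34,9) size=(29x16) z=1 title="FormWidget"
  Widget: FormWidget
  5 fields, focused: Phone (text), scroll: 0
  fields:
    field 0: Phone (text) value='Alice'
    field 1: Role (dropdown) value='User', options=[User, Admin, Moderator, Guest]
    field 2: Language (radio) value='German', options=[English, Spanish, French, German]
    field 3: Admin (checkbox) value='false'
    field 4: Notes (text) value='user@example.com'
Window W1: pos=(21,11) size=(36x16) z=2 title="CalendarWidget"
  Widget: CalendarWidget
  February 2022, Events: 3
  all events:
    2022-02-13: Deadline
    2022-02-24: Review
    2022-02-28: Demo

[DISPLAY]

                                                   
                                                   
                                                   
                                                   
                                                   
          ┏━━━━━━━━━━━━━━━━━━━━━━━━━━━┓            
          ┃ FormWidget                ┃            
━━━━━━━━━━━━━━━━━━━━━━━━━━━━━━━━┓─────┨            
alendarWidget                   ┃    ]┃            
────────────────────────────────┨   ▼]┃            
        February 2022           ┃ish  ┃            
 Tu We Th Fr Sa Su              ┃     ┃            
  1  2  3  4  5  6              ┃ampl]┃            
  8  9 10 11 12 13*             ┃     ┃            
 15 16 17 18 19 20              ┃     ┃            
 22 23 24* 25 26 27             ┃     ┃            
*                               ┃     ┃            
                                ┃     ┃            
                                ┃     ┃            
                                ┃     ┃            
                                ┃━━━━━┛            
                                ┃                  
━━━━━━━━━━━━━━━━━━━━━━━━━━━━━━━━┛                  


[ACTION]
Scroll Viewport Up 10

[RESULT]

                                                   
                                                   
                                                   
                                                   
                                                   
                                                   
                                                   
                                                   
                                                   
          ┏━━━━━━━━━━━━━━━━━━━━━━━━━━━┓            
          ┃ FormWidget                ┃            
━━━━━━━━━━━━━━━━━━━━━━━━━━━━━━━━┓─────┨            
alendarWidget                   ┃    ]┃            
────────────────────────────────┨   ▼]┃            
        February 2022           ┃ish  ┃            
 Tu We Th Fr Sa Su              ┃     ┃            
  1  2  3  4  5  6              ┃ampl]┃            
  8  9 10 11 12 13*             ┃     ┃            
 15 16 17 18 19 20              ┃     ┃            
 22 23 24* 25 26 27             ┃     ┃            
*                               ┃     ┃            
                                ┃     ┃            
                                ┃     ┃            


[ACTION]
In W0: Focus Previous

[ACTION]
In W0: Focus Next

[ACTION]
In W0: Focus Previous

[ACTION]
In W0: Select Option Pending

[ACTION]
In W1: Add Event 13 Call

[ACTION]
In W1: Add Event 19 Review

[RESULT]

                                                   
                                                   
                                                   
                                                   
                                                   
                                                   
                                                   
                                                   
                                                   
          ┏━━━━━━━━━━━━━━━━━━━━━━━━━━━┓            
          ┃ FormWidget                ┃            
━━━━━━━━━━━━━━━━━━━━━━━━━━━━━━━━┓─────┨            
alendarWidget                   ┃    ]┃            
────────────────────────────────┨   ▼]┃            
        February 2022           ┃ish  ┃            
 Tu We Th Fr Sa Su              ┃     ┃            
  1  2  3  4  5  6              ┃ampl]┃            
  8  9 10 11 12 13*             ┃     ┃            
 15 16 17 18 19* 20             ┃     ┃            
 22 23 24* 25 26 27             ┃     ┃            
*                               ┃     ┃            
                                ┃     ┃            
                                ┃     ┃            


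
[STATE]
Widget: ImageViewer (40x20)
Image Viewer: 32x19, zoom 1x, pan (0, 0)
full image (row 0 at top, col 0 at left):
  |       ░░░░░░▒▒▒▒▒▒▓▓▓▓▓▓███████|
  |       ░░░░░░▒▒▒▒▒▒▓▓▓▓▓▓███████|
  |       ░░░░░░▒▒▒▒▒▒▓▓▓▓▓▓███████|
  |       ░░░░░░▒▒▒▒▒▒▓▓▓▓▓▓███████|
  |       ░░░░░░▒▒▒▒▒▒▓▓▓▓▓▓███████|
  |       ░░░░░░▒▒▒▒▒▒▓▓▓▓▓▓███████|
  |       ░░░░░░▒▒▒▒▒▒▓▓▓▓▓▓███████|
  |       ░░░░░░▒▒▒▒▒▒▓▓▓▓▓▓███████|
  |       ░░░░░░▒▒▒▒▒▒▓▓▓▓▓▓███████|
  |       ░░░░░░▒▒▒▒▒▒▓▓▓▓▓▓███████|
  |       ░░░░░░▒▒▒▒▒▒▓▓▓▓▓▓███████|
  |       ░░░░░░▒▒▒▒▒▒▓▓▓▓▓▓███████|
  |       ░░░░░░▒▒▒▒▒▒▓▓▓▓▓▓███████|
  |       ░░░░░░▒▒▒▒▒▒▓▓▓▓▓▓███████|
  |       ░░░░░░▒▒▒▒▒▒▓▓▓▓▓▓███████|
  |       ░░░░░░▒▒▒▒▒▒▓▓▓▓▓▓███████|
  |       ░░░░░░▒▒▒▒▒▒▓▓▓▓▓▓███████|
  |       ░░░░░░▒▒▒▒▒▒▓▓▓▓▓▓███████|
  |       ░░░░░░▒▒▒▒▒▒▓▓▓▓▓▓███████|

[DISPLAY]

       ░░░░░░▒▒▒▒▒▒▓▓▓▓▓▓███████        
       ░░░░░░▒▒▒▒▒▒▓▓▓▓▓▓███████        
       ░░░░░░▒▒▒▒▒▒▓▓▓▓▓▓███████        
       ░░░░░░▒▒▒▒▒▒▓▓▓▓▓▓███████        
       ░░░░░░▒▒▒▒▒▒▓▓▓▓▓▓███████        
       ░░░░░░▒▒▒▒▒▒▓▓▓▓▓▓███████        
       ░░░░░░▒▒▒▒▒▒▓▓▓▓▓▓███████        
       ░░░░░░▒▒▒▒▒▒▓▓▓▓▓▓███████        
       ░░░░░░▒▒▒▒▒▒▓▓▓▓▓▓███████        
       ░░░░░░▒▒▒▒▒▒▓▓▓▓▓▓███████        
       ░░░░░░▒▒▒▒▒▒▓▓▓▓▓▓███████        
       ░░░░░░▒▒▒▒▒▒▓▓▓▓▓▓███████        
       ░░░░░░▒▒▒▒▒▒▓▓▓▓▓▓███████        
       ░░░░░░▒▒▒▒▒▒▓▓▓▓▓▓███████        
       ░░░░░░▒▒▒▒▒▒▓▓▓▓▓▓███████        
       ░░░░░░▒▒▒▒▒▒▓▓▓▓▓▓███████        
       ░░░░░░▒▒▒▒▒▒▓▓▓▓▓▓███████        
       ░░░░░░▒▒▒▒▒▒▓▓▓▓▓▓███████        
       ░░░░░░▒▒▒▒▒▒▓▓▓▓▓▓███████        
                                        


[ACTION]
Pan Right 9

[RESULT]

░░░░▒▒▒▒▒▒▓▓▓▓▓▓███████                 
░░░░▒▒▒▒▒▒▓▓▓▓▓▓███████                 
░░░░▒▒▒▒▒▒▓▓▓▓▓▓███████                 
░░░░▒▒▒▒▒▒▓▓▓▓▓▓███████                 
░░░░▒▒▒▒▒▒▓▓▓▓▓▓███████                 
░░░░▒▒▒▒▒▒▓▓▓▓▓▓███████                 
░░░░▒▒▒▒▒▒▓▓▓▓▓▓███████                 
░░░░▒▒▒▒▒▒▓▓▓▓▓▓███████                 
░░░░▒▒▒▒▒▒▓▓▓▓▓▓███████                 
░░░░▒▒▒▒▒▒▓▓▓▓▓▓███████                 
░░░░▒▒▒▒▒▒▓▓▓▓▓▓███████                 
░░░░▒▒▒▒▒▒▓▓▓▓▓▓███████                 
░░░░▒▒▒▒▒▒▓▓▓▓▓▓███████                 
░░░░▒▒▒▒▒▒▓▓▓▓▓▓███████                 
░░░░▒▒▒▒▒▒▓▓▓▓▓▓███████                 
░░░░▒▒▒▒▒▒▓▓▓▓▓▓███████                 
░░░░▒▒▒▒▒▒▓▓▓▓▓▓███████                 
░░░░▒▒▒▒▒▒▓▓▓▓▓▓███████                 
░░░░▒▒▒▒▒▒▓▓▓▓▓▓███████                 
                                        


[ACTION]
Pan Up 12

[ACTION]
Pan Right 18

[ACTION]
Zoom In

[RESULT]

▒▒▒▒▒▒▒▒▒▒▒▓▓▓▓▓▓▓▓▓▓▓▓██████████████   
▒▒▒▒▒▒▒▒▒▒▒▓▓▓▓▓▓▓▓▓▓▓▓██████████████   
▒▒▒▒▒▒▒▒▒▒▒▓▓▓▓▓▓▓▓▓▓▓▓██████████████   
▒▒▒▒▒▒▒▒▒▒▒▓▓▓▓▓▓▓▓▓▓▓▓██████████████   
▒▒▒▒▒▒▒▒▒▒▒▓▓▓▓▓▓▓▓▓▓▓▓██████████████   
▒▒▒▒▒▒▒▒▒▒▒▓▓▓▓▓▓▓▓▓▓▓▓██████████████   
▒▒▒▒▒▒▒▒▒▒▒▓▓▓▓▓▓▓▓▓▓▓▓██████████████   
▒▒▒▒▒▒▒▒▒▒▒▓▓▓▓▓▓▓▓▓▓▓▓██████████████   
▒▒▒▒▒▒▒▒▒▒▒▓▓▓▓▓▓▓▓▓▓▓▓██████████████   
▒▒▒▒▒▒▒▒▒▒▒▓▓▓▓▓▓▓▓▓▓▓▓██████████████   
▒▒▒▒▒▒▒▒▒▒▒▓▓▓▓▓▓▓▓▓▓▓▓██████████████   
▒▒▒▒▒▒▒▒▒▒▒▓▓▓▓▓▓▓▓▓▓▓▓██████████████   
▒▒▒▒▒▒▒▒▒▒▒▓▓▓▓▓▓▓▓▓▓▓▓██████████████   
▒▒▒▒▒▒▒▒▒▒▒▓▓▓▓▓▓▓▓▓▓▓▓██████████████   
▒▒▒▒▒▒▒▒▒▒▒▓▓▓▓▓▓▓▓▓▓▓▓██████████████   
▒▒▒▒▒▒▒▒▒▒▒▓▓▓▓▓▓▓▓▓▓▓▓██████████████   
▒▒▒▒▒▒▒▒▒▒▒▓▓▓▓▓▓▓▓▓▓▓▓██████████████   
▒▒▒▒▒▒▒▒▒▒▒▓▓▓▓▓▓▓▓▓▓▓▓██████████████   
▒▒▒▒▒▒▒▒▒▒▒▓▓▓▓▓▓▓▓▓▓▓▓██████████████   
▒▒▒▒▒▒▒▒▒▒▒▓▓▓▓▓▓▓▓▓▓▓▓██████████████   


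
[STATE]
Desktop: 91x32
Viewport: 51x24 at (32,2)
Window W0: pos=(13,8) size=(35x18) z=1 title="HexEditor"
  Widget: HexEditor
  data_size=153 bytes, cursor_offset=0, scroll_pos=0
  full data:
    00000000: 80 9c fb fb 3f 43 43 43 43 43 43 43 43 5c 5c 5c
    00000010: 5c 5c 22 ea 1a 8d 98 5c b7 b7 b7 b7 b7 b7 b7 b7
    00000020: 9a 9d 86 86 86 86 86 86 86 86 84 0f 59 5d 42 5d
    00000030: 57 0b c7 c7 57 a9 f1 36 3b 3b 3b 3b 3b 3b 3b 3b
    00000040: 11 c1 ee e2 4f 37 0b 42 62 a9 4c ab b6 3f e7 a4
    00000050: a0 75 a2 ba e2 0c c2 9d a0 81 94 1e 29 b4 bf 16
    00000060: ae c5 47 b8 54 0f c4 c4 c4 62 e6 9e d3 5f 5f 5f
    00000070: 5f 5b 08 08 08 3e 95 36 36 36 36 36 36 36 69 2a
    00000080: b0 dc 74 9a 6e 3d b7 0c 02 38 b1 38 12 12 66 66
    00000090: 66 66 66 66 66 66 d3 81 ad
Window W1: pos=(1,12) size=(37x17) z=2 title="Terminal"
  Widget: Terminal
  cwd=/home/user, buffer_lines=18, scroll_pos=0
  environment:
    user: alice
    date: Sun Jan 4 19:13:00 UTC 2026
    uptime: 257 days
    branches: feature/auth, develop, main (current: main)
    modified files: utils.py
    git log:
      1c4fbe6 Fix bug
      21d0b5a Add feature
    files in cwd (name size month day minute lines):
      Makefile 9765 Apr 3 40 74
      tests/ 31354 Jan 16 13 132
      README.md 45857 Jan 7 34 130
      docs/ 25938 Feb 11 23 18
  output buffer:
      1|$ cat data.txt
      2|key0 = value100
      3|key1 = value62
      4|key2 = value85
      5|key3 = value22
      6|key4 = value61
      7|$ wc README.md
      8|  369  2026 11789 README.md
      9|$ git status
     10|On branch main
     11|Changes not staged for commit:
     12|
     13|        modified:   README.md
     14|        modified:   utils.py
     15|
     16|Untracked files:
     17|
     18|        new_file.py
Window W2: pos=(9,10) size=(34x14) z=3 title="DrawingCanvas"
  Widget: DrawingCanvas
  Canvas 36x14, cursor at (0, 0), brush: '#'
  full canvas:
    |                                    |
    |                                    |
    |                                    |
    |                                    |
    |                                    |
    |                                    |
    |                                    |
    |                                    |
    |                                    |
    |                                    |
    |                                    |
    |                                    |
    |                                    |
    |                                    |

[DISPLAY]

                                                   
                                                   
                                                   
                                                   
                                                   
                                                   
━━━━━━━━━━━━━━━┓                                   
               ┃                                   
━━━━━━━━━━┓────┨                                   
          ┃3 43┃                                   
──────────┨8 5c┃                                   
          ┃6 86┃                                   
          ┃1 36┃                                   
          ┃b 42┃                                   
          ┃2 9d┃                                   
          ┃4 c4┃                                   
          ┃5 36┃                                   
          ┃7 0c┃                                   
          ┃3 81┃                                   
          ┃    ┃                                   
          ┃    ┃                                   
━━━━━━━━━━┛    ┃                                   
     ┃         ┃                                   
     ┃━━━━━━━━━┛                                   


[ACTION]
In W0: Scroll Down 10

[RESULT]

                                                   
                                                   
                                                   
                                                   
                                                   
                                                   
━━━━━━━━━━━━━━━┓                                   
               ┃                                   
━━━━━━━━━━┓────┨                                   
          ┃3 81┃                                   
──────────┨    ┃                                   
          ┃    ┃                                   
          ┃    ┃                                   
          ┃    ┃                                   
          ┃    ┃                                   
          ┃    ┃                                   
          ┃    ┃                                   
          ┃    ┃                                   
          ┃    ┃                                   
          ┃    ┃                                   
          ┃    ┃                                   
━━━━━━━━━━┛    ┃                                   
     ┃         ┃                                   
     ┃━━━━━━━━━┛                                   


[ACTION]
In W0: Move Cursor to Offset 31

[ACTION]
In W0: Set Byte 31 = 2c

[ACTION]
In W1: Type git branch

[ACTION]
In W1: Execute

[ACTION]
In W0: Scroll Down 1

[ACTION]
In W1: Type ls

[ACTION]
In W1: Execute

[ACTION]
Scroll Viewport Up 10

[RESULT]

                                                   
                                                   
                                                   
                                                   
                                                   
                                                   
                                                   
                                                   
━━━━━━━━━━━━━━━┓                                   
               ┃                                   
━━━━━━━━━━┓────┨                                   
          ┃3 81┃                                   
──────────┨    ┃                                   
          ┃    ┃                                   
          ┃    ┃                                   
          ┃    ┃                                   
          ┃    ┃                                   
          ┃    ┃                                   
          ┃    ┃                                   
          ┃    ┃                                   
          ┃    ┃                                   
          ┃    ┃                                   
          ┃    ┃                                   
━━━━━━━━━━┛    ┃                                   


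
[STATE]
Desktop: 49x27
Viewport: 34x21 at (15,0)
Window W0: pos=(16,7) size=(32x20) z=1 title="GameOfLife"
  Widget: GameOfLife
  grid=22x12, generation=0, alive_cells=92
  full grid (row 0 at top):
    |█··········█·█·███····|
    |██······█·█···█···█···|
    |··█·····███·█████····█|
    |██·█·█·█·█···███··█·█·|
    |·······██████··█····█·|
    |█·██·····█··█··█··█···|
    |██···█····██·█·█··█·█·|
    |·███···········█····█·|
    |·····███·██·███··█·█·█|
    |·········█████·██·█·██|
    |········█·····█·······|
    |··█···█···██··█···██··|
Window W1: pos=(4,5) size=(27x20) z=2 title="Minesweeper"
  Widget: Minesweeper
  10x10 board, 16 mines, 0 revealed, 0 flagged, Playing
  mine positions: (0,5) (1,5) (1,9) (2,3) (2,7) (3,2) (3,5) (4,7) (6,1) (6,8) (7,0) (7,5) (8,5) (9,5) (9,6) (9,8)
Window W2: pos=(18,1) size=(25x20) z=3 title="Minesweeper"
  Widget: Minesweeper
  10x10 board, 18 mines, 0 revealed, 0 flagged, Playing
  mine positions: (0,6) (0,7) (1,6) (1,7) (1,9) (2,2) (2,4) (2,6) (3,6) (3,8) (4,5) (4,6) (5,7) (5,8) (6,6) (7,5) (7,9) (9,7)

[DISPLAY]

                                  
   ┏━━━━━━━━━━━━━━━━━━━━━━━┓      
   ┃ Minesweeper           ┃      
   ┠───────────────────────┨      
   ┃■■■■■■■■■■             ┃      
━━━┃■■■■■■■■■■             ┃      
er ┃■■■■■■■■■■             ┃      
───┃■■■■■■■■■■             ┃━━━━┓ 
   ┃■■■■■■■■■■             ┃    ┃ 
   ┃■■■■■■■■■■             ┃────┨ 
   ┃■■■■■■■■■■             ┃    ┃ 
   ┃■■■■■■■■■■             ┃    ┃ 
   ┃■■■■■■■■■■             ┃    ┃ 
   ┃■■■■■■■■■■             ┃    ┃ 
   ┃                       ┃    ┃ 
   ┃                       ┃    ┃ 
   ┃                       ┃    ┃ 
   ┃                       ┃    ┃ 
   ┃                       ┃    ┃ 
   ┃                       ┃    ┃ 
   ┗━━━━━━━━━━━━━━━━━━━━━━━┛    ┃ 


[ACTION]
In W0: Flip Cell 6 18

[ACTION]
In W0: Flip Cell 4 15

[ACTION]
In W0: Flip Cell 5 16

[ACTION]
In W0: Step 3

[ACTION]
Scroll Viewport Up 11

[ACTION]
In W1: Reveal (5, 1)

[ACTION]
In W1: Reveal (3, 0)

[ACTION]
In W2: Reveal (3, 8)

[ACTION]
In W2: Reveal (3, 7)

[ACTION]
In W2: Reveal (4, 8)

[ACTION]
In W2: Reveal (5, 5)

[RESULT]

                                  
   ┏━━━━━━━━━━━━━━━━━━━━━━━┓      
   ┃ Minesweeper           ┃      
   ┠───────────────────────┨      
   ┃■■■■■■✹✹■■             ┃      
━━━┃■■■■■■✹✹■✹             ┃      
er ┃■■✹■✹■✹■■■             ┃      
───┃■■■■■■✹■✹■             ┃━━━━┓ 
   ┃■■■■■✹✹■■■             ┃    ┃ 
   ┃■■■■■■■✹✹■             ┃────┨ 
   ┃■■■■■■✹■■■             ┃    ┃ 
   ┃■■■■■✹■■■✹             ┃    ┃ 
   ┃■■■■■■■■■■             ┃    ┃ 
   ┃■■■■■■■✹■■             ┃    ┃ 
   ┃                       ┃    ┃ 
   ┃                       ┃    ┃ 
   ┃                       ┃    ┃ 
   ┃                       ┃    ┃ 
   ┃                       ┃    ┃ 
   ┃                       ┃    ┃ 
   ┗━━━━━━━━━━━━━━━━━━━━━━━┛    ┃ 


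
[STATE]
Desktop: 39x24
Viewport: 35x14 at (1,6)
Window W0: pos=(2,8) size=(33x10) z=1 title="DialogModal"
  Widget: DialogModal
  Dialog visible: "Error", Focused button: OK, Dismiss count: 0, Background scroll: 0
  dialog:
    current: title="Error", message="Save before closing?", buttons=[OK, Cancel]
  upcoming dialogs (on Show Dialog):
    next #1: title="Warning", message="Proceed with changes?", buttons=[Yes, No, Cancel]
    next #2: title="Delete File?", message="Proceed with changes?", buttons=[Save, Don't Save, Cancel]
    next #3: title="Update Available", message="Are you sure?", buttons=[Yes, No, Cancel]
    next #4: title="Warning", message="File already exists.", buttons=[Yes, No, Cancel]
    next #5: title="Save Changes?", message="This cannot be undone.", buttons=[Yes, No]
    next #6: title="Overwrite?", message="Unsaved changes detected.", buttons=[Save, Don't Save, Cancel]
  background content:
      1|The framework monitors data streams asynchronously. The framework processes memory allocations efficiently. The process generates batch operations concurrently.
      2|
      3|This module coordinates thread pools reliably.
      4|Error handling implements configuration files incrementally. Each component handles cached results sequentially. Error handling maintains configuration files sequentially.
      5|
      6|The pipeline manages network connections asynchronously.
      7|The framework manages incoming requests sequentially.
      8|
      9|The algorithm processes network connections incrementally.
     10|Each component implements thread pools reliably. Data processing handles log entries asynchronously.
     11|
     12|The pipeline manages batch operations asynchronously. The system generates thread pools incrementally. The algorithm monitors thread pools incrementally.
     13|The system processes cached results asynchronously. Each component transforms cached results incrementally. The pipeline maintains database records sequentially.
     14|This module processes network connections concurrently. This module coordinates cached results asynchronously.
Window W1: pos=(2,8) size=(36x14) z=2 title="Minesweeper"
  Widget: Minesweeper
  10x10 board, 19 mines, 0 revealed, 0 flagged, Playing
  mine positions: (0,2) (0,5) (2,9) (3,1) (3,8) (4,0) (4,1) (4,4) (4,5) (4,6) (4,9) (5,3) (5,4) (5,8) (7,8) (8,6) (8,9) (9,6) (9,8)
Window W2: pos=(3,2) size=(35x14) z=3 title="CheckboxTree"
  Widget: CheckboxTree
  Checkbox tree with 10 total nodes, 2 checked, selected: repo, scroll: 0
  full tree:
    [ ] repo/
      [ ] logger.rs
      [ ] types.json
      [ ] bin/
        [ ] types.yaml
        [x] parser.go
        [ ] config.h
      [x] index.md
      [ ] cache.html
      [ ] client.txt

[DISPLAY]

  ┃   [ ] logger.rs                
  ┃   [ ] types.json               
 ┏┃   [-] bin/                     
 ┃┃     [ ] types.yaml             
 ┠┃     [x] parser.go              
 ┃┃     [ ] config.h               
 ┃┃   [x] index.md                 
 ┃┃   [ ] cache.html               
 ┃┃   [ ] client.txt               
 ┃┗━━━━━━━━━━━━━━━━━━━━━━━━━━━━━━━━
 ┃■■■■■■■■■■                       
 ┃■■■■■■■■■■                       
 ┃■■■■■■■■■■                       
 ┃■■■■■■■■■■                       


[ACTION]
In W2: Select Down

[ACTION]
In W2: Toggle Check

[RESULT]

  ┃>  [x] logger.rs                
  ┃   [ ] types.json               
 ┏┃   [-] bin/                     
 ┃┃     [ ] types.yaml             
 ┠┃     [x] parser.go              
 ┃┃     [ ] config.h               
 ┃┃   [x] index.md                 
 ┃┃   [ ] cache.html               
 ┃┃   [ ] client.txt               
 ┃┗━━━━━━━━━━━━━━━━━━━━━━━━━━━━━━━━
 ┃■■■■■■■■■■                       
 ┃■■■■■■■■■■                       
 ┃■■■■■■■■■■                       
 ┃■■■■■■■■■■                       


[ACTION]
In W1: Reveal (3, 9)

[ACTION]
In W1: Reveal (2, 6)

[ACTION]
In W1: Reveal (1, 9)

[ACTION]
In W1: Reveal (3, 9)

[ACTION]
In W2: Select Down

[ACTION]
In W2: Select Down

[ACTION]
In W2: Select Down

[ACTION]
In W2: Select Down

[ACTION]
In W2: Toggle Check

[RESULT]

  ┃   [x] logger.rs                
  ┃   [ ] types.json               
 ┏┃   [ ] bin/                     
 ┃┃     [ ] types.yaml             
 ┠┃>    [ ] parser.go              
 ┃┃     [ ] config.h               
 ┃┃   [x] index.md                 
 ┃┃   [ ] cache.html               
 ┃┃   [ ] client.txt               
 ┃┗━━━━━━━━━━━━━━━━━━━━━━━━━━━━━━━━
 ┃■■■■■■■■■■                       
 ┃■■■■■■■■■■                       
 ┃■■■■■■■■■■                       
 ┃■■■■■■■■■■                       
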